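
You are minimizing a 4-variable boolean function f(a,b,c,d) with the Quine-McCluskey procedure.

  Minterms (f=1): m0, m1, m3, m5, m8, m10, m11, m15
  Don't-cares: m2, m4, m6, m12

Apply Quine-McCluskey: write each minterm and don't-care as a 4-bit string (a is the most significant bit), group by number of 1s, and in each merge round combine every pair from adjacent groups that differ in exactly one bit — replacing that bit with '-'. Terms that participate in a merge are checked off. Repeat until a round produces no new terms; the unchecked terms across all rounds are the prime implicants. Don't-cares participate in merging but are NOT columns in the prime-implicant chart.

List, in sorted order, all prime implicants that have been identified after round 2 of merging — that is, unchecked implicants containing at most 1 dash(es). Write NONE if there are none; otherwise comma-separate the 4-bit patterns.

1-11

size-2^0 implicants → 0000(✓)  0001(✓)  0010(✓)  0011(✓)  0100(✓)  0101(✓)  0110(✓)  1000(✓)  1010(✓)  1011(✓)  1100(✓)  1111(✓)
size-2^1 implicants → -000(✓)  -010(✓)  -011(✓)  -100(✓)  0-00(✓)  0-01(✓)  0-10(✓)  00-0(✓)  00-1(✓)  000-(✓)  001-(✓)  01-0(✓)  010-(✓)  1-00(✓)  1-11  10-0(✓)  101-(✓)
size-2^2 implicants → --00  -0-0  -01-  0--0  0-0-  00--
Unchecked terms (primes): --00, -0-0, -01-, 0--0, 0-0-, 00--, 1-11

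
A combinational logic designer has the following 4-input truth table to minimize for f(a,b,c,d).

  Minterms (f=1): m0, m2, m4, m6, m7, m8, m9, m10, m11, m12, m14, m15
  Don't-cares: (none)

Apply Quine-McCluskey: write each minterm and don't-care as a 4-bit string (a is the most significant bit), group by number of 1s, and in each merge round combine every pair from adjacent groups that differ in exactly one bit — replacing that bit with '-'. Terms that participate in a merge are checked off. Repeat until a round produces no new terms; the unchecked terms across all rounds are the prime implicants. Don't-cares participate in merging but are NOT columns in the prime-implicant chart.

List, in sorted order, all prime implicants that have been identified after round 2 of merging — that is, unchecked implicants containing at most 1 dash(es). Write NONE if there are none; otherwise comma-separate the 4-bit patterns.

NONE

size-2^0 implicants → 0000(✓)  0010(✓)  0100(✓)  0110(✓)  0111(✓)  1000(✓)  1001(✓)  1010(✓)  1011(✓)  1100(✓)  1110(✓)  1111(✓)
size-2^1 implicants → -000(✓)  -010(✓)  -100(✓)  -110(✓)  -111(✓)  0-00(✓)  0-10(✓)  00-0(✓)  01-0(✓)  011-(✓)  1-00(✓)  1-10(✓)  1-11(✓)  10-0(✓)  10-1(✓)  100-(✓)  101-(✓)  11-0(✓)  111-(✓)
size-2^2 implicants → --00(✓)  --10(✓)  -0-0(✓)  -1-0(✓)  -11-  0--0(✓)  1--0(✓)  1-1-  10--
size-2^3 implicants → ---0
Unchecked terms (primes): ---0, -11-, 1-1-, 10--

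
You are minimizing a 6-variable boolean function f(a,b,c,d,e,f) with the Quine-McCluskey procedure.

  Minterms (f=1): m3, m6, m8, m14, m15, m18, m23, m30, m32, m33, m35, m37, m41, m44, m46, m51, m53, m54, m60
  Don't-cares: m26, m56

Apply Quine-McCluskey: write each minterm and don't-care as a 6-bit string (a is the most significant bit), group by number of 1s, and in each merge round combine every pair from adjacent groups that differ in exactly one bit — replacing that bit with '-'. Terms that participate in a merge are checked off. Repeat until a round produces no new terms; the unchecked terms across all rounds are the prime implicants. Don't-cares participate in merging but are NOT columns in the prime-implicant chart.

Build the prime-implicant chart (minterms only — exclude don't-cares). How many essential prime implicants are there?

11

Round 0: 000011✓ 000110✓ 001000 001110✓ 001111✓ 010010✓ 010111 011010✓ 011110✓ 100000✓ 100001✓ 100011✓ 100101✓ 101001✓ 101100✓ 101110✓ 110011✓ 110101✓ 110110 111000✓ 111100✓
Round 1: -00011 -01110 0-1110 00-110 00111- 01-010 011-10 1-0011 1-0101 1-1100 10-001 100-01 1000-1 10000- 1011-0 111-00
PIs = {-00011, -01110, 0-1110, 00-110, 001000, 00111-, 01-010, 010111, 011-10, 1-0011, 1-0101, 1-1100, 10-001, 100-01, 1000-1, 10000-, 1011-0, 110110, 111-00}
Coverage chart:
  m3: -00011 ←essential
  m6: 00-110 ←essential
  m8: 001000 ←essential
  m14: -01110,0-1110,00-110,00111-
  m15: 00111- ←essential
  m18: 01-010 ←essential
  m23: 010111 ←essential
  m30: 0-1110,011-10
  m32: 10000- ←essential
  m33: 10-001,100-01,1000-1,10000-
  m35: -00011,1-0011,1000-1
  m37: 1-0101,100-01
  m41: 10-001 ←essential
  m44: 1-1100,1011-0
  m46: -01110,1011-0
  m51: 1-0011 ←essential
  m53: 1-0101 ←essential
  m54: 110110 ←essential
  m60: 1-1100,111-00
Essential: -00011, 00-110, 001000, 00111-, 01-010, 010111, 1-0011, 1-0101, 10-001, 10000-, 110110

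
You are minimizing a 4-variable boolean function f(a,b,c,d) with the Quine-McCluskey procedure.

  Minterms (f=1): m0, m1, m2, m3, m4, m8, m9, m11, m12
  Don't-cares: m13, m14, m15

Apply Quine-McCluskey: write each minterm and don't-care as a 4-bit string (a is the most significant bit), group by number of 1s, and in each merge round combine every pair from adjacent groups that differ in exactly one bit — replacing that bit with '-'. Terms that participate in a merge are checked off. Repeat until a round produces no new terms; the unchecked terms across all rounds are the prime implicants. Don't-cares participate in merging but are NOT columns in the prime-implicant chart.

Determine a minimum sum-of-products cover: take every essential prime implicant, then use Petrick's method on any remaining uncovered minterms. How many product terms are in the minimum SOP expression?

[col 0] 0000*, 0001*, 0010*, 0011*, 0100*, 1000*, 1001*, 1011*, 1100*, 1101*, 1110*, 1111*
[col 1] -000*, -001*, -011*, -100*, 0-00*, 00-0*, 00-1*, 000-*, 001-*, 1-00*, 1-01*, 1-11*, 10-1*, 100-*, 11-0*, 11-1*, 110-*, 111-*
[col 2] --00, -0-1, -00-, 00--, 1--1, 1-0-, 11--
Prime implicants: --00, -0-1, -00-, 00--, 1--1, 1-0-, 11--
PI chart (minterm → PIs covering it):
  0 | --00,-00-,00--
  1 | -0-1,-00-,00--
  2 | 00--  (sole → essential)
  3 | -0-1,00--
  4 | --00  (sole → essential)
  8 | --00,-00-,1-0-
  9 | -0-1,-00-,1--1,1-0-
  11 | -0-1,1--1
  12 | --00,1-0-,11--
Essential prime implicants: --00, 00--
Petrick residual → -0-1
Minimum SOP uses 3 PIs: c'd' + b'd + a'b'

3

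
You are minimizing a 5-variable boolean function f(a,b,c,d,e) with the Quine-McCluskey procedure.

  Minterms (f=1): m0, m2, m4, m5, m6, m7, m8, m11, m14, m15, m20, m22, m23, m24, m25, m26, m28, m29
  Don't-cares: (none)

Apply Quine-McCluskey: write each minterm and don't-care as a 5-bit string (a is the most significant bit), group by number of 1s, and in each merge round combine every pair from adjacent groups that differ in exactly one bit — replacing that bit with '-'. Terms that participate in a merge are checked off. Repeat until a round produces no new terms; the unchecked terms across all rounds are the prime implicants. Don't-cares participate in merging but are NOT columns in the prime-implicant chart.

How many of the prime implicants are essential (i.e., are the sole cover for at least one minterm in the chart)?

size-2^0 implicants → 00000(✓)  00010(✓)  00100(✓)  00101(✓)  00110(✓)  00111(✓)  01000(✓)  01011(✓)  01110(✓)  01111(✓)  10100(✓)  10110(✓)  10111(✓)  11000(✓)  11001(✓)  11010(✓)  11100(✓)  11101(✓)
size-2^1 implicants → -0100(✓)  -0110(✓)  -0111(✓)  -1000  0-000  0-110(✓)  0-111(✓)  00-00(✓)  00-10(✓)  000-0(✓)  001-0(✓)  001-1(✓)  0010-(✓)  0011-(✓)  01-11  0111-(✓)  1-100  101-0(✓)  1011-(✓)  11-00(✓)  11-01(✓)  110-0  1100-(✓)  1110-(✓)
size-2^2 implicants → -01-0  -011-  0-11-  00--0  001--  11-0-
Unchecked terms (primes): -01-0, -011-, -1000, 0-000, 0-11-, 00--0, 001--, 01-11, 1-100, 11-0-, 110-0
Minterm coverage:
  m0 ⊆ 0-000,00--0
  m2 ⊆ 00--0 [E]
  m4 ⊆ -01-0,00--0,001--
  m5 ⊆ 001-- [E]
  m6 ⊆ -01-0,-011-,0-11-,00--0,001--
  m7 ⊆ -011-,0-11-,001--
  m8 ⊆ -1000,0-000
  m11 ⊆ 01-11 [E]
  m14 ⊆ 0-11- [E]
  m15 ⊆ 0-11-,01-11
  m20 ⊆ -01-0,1-100
  m22 ⊆ -01-0,-011-
  m23 ⊆ -011- [E]
  m24 ⊆ -1000,11-0-,110-0
  m25 ⊆ 11-0- [E]
  m26 ⊆ 110-0 [E]
  m28 ⊆ 1-100,11-0-
  m29 ⊆ 11-0- [E]
E = {-011-, 0-11-, 00--0, 001--, 01-11, 11-0-, 110-0}

7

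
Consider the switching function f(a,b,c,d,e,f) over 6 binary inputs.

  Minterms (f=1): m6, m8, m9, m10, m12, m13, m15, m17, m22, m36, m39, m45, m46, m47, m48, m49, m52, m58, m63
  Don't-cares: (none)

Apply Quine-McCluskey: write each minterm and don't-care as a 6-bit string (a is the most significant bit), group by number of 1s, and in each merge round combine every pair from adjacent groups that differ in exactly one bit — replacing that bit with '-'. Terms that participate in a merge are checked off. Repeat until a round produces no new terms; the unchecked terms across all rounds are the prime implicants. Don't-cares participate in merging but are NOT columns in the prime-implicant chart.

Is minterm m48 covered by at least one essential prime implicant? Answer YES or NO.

NO

Round 0: 000110✓ 001000✓ 001001✓ 001010✓ 001100✓ 001101✓ 001111✓ 010001✓ 010110✓ 100100✓ 100111✓ 101101✓ 101110✓ 101111✓ 110000✓ 110001✓ 110100✓ 111010 111111✓
Round 1: -01101✓ -01111✓ -10001 0-0110 001-00✓ 001-01✓ 0010-0 00100-✓ 0011-1✓ 00110-✓ 1-0100 1-1111 10-111 1011-1✓ 10111- 110-00 11000-
Round 2: -011-1 001-0-
PIs = {-011-1, -10001, 0-0110, 001-0-, 0010-0, 1-0100, 1-1111, 10-111, 10111-, 110-00, 11000-, 111010}
Coverage chart:
  m6: 0-0110 ←essential
  m8: 001-0-,0010-0
  m9: 001-0- ←essential
  m10: 0010-0 ←essential
  m12: 001-0- ←essential
  m13: -011-1,001-0-
  m15: -011-1 ←essential
  m17: -10001 ←essential
  m22: 0-0110 ←essential
  m36: 1-0100 ←essential
  m39: 10-111 ←essential
  m45: -011-1 ←essential
  m46: 10111- ←essential
  m47: -011-1,1-1111,10-111,10111-
  m48: 110-00,11000-
  m49: -10001,11000-
  m52: 1-0100,110-00
  m58: 111010 ←essential
  m63: 1-1111 ←essential
Essential: -011-1, -10001, 0-0110, 001-0-, 0010-0, 1-0100, 1-1111, 10-111, 10111-, 111010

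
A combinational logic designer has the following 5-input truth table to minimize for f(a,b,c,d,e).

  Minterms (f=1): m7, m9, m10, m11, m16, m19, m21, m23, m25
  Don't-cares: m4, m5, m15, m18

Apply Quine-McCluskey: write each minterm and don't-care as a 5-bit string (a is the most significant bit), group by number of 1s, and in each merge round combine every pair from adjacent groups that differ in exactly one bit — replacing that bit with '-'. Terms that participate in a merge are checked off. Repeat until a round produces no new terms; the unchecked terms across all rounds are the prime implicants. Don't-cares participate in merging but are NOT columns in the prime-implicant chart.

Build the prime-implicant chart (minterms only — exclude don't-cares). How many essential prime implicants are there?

[col 0] 00100*, 00101*, 00111*, 01001*, 01010*, 01011*, 01111*, 10000*, 10010*, 10011*, 10101*, 10111*, 11001*
[col 1] -0101*, -0111*, -1001, 0-111, 001-1*, 0010-, 01-11, 010-1, 0101-, 10-11, 100-0, 1001-, 101-1*
[col 2] -01-1
Prime implicants: -01-1, -1001, 0-111, 0010-, 01-11, 010-1, 0101-, 10-11, 100-0, 1001-
PI chart (minterm → PIs covering it):
  7 | -01-1,0-111
  9 | -1001,010-1
  10 | 0101-  (sole → essential)
  11 | 01-11,010-1,0101-
  16 | 100-0  (sole → essential)
  19 | 10-11,1001-
  21 | -01-1  (sole → essential)
  23 | -01-1,10-11
  25 | -1001  (sole → essential)
Essential prime implicants: -01-1, -1001, 0101-, 100-0

4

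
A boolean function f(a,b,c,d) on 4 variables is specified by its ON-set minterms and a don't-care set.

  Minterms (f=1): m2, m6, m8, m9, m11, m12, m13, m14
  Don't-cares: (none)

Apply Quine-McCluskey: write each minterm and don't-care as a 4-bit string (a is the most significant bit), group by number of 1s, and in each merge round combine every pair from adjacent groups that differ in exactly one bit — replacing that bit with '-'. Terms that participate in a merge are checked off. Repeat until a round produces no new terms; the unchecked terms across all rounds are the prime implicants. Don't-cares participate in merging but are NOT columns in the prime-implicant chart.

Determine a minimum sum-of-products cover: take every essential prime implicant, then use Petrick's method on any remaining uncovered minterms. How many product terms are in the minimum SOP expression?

Round 0: 0010✓ 0110✓ 1000✓ 1001✓ 1011✓ 1100✓ 1101✓ 1110✓
Round 1: -110 0-10 1-00✓ 1-01✓ 10-1 100-✓ 11-0 110-✓
Round 2: 1-0-
PIs = {-110, 0-10, 1-0-, 10-1, 11-0}
Coverage chart:
  m2: 0-10 ←essential
  m6: -110,0-10
  m8: 1-0- ←essential
  m9: 1-0-,10-1
  m11: 10-1 ←essential
  m12: 1-0-,11-0
  m13: 1-0- ←essential
  m14: -110,11-0
Essential: 0-10, 1-0-, 10-1
Petrick residual → -110
Min cover (4 terms): bcd' + a'cd' + ac' + ab'd

4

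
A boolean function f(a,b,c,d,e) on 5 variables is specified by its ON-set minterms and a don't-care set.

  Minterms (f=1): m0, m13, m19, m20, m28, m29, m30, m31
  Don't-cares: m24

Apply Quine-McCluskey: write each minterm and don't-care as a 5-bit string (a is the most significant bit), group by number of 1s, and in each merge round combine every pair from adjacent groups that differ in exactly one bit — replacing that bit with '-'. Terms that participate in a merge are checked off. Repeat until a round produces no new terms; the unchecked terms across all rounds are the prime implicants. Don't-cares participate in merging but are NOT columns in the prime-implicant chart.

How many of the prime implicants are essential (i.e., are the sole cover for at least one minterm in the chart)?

5

Round 0: 00000 01101✓ 10011 10100✓ 11000✓ 11100✓ 11101✓ 11110✓ 11111✓
Round 1: -1101 1-100 11-00 111-0✓ 111-1✓ 1110-✓ 1111-✓
Round 2: 111--
PIs = {-1101, 00000, 1-100, 10011, 11-00, 111--}
Coverage chart:
  m0: 00000 ←essential
  m13: -1101 ←essential
  m19: 10011 ←essential
  m20: 1-100 ←essential
  m28: 1-100,11-00,111--
  m29: -1101,111--
  m30: 111-- ←essential
  m31: 111-- ←essential
Essential: -1101, 00000, 1-100, 10011, 111--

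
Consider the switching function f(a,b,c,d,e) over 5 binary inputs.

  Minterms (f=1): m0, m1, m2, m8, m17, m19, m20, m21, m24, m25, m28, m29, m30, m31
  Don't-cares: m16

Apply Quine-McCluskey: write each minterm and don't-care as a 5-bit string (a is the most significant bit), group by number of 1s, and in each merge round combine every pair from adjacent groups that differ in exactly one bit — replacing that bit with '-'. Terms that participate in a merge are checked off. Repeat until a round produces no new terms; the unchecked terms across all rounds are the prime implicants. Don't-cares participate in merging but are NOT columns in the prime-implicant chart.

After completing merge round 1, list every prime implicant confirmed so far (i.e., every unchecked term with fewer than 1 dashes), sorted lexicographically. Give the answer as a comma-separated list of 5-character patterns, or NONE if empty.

Round 0: 00000✓ 00001✓ 00010✓ 01000✓ 10000✓ 10001✓ 10011✓ 10100✓ 10101✓ 11000✓ 11001✓ 11100✓ 11101✓ 11110✓ 11111✓
Round 1: -0000✓ -0001✓ -1000✓ 0-000✓ 000-0 0000-✓ 1-000✓ 1-001✓ 1-100✓ 1-101✓ 10-00✓ 10-01✓ 100-1 1000-✓ 1010-✓ 11-00✓ 11-01✓ 1100-✓ 111-0✓ 111-1✓ 1110-✓ 1111-✓
Round 2: --000 -000- 1--00✓ 1--01✓ 1-00-✓ 1-10-✓ 10-0-✓ 11-0-✓ 111--
Round 3: 1--0-
PIs = {--000, -000-, 000-0, 1--0-, 100-1, 111--}

NONE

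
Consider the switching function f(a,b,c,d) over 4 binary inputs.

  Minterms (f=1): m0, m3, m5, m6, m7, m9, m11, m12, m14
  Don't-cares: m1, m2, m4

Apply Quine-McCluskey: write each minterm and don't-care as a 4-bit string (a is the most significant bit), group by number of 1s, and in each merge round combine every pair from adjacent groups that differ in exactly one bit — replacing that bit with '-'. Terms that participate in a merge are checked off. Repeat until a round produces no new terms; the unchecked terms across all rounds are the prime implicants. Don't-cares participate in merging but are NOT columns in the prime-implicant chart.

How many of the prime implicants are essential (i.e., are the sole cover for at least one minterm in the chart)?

3

[col 0] 0000*, 0001*, 0010*, 0011*, 0100*, 0101*, 0110*, 0111*, 1001*, 1011*, 1100*, 1110*
[col 1] -001*, -011*, -100*, -110*, 0-00*, 0-01*, 0-10*, 0-11*, 00-0*, 00-1*, 000-*, 001-*, 01-0*, 01-1*, 010-*, 011-*, 10-1*, 11-0*
[col 2] -0-1, -1-0, 0--0*, 0--1*, 0-0-*, 0-1-*, 00--*, 01--*
[col 3] 0---
Prime implicants: -0-1, -1-0, 0---
PI chart (minterm → PIs covering it):
  0 | 0---  (sole → essential)
  3 | -0-1,0---
  5 | 0---  (sole → essential)
  6 | -1-0,0---
  7 | 0---  (sole → essential)
  9 | -0-1  (sole → essential)
  11 | -0-1  (sole → essential)
  12 | -1-0  (sole → essential)
  14 | -1-0  (sole → essential)
Essential prime implicants: -0-1, -1-0, 0---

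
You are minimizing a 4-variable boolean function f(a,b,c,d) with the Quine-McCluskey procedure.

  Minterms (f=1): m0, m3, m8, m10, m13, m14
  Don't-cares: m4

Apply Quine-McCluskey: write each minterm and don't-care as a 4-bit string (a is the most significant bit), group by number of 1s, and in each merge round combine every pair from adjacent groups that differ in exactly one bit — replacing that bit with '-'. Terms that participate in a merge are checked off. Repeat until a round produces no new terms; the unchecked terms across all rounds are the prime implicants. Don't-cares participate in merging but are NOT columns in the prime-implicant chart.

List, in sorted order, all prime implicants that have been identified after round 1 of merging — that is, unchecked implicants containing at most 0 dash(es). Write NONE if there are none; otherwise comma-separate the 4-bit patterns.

Round 0: 0000✓ 0011 0100✓ 1000✓ 1010✓ 1101 1110✓
Round 1: -000 0-00 1-10 10-0
PIs = {-000, 0-00, 0011, 1-10, 10-0, 1101}

0011, 1101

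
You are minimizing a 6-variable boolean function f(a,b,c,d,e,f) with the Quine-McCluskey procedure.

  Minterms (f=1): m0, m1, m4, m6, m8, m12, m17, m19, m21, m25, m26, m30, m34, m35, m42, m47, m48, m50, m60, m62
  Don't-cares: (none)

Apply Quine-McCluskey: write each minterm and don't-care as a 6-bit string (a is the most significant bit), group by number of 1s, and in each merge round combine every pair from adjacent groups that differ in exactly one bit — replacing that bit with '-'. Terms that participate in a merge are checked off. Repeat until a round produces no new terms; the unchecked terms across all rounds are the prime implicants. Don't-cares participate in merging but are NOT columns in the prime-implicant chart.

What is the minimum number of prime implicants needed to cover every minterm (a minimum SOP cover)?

12

[col 0] 000000*, 000001*, 000100*, 000110*, 001000*, 001100*, 010001*, 010011*, 010101*, 011001*, 011010*, 011110*, 100010*, 100011*, 101010*, 101111, 110000*, 110010*, 111100*, 111110*
[col 1] -11110, 0-0001, 00-000*, 00-100*, 000-00*, 00000-, 0001-0, 001-00*, 01-001, 010-01, 0100-1, 011-10, 1-0010, 10-010, 10001-, 1100-0, 1111-0
[col 2] 00--00
Prime implicants: -11110, 0-0001, 00--00, 00000-, 0001-0, 01-001, 010-01, 0100-1, 011-10, 1-0010, 10-010, 10001-, 101111, 1100-0, 1111-0
PI chart (minterm → PIs covering it):
  0 | 00--00,00000-
  1 | 0-0001,00000-
  4 | 00--00,0001-0
  6 | 0001-0  (sole → essential)
  8 | 00--00  (sole → essential)
  12 | 00--00  (sole → essential)
  17 | 0-0001,01-001,010-01,0100-1
  19 | 0100-1  (sole → essential)
  21 | 010-01  (sole → essential)
  25 | 01-001  (sole → essential)
  26 | 011-10  (sole → essential)
  30 | -11110,011-10
  34 | 1-0010,10-010,10001-
  35 | 10001-  (sole → essential)
  42 | 10-010  (sole → essential)
  47 | 101111  (sole → essential)
  48 | 1100-0  (sole → essential)
  50 | 1-0010,1100-0
  60 | 1111-0  (sole → essential)
  62 | -11110,1111-0
Essential prime implicants: 00--00, 0001-0, 01-001, 010-01, 0100-1, 011-10, 10-010, 10001-, 101111, 1100-0, 1111-0
Petrick residual → 0-0001
Minimum SOP uses 12 PIs: a'c'd'e'f + a'b'e'f' + a'b'c'df' + a'bd'e'f + a'bc'e'f + a'bc'd'f + a'bcef' + ab'd'ef' + ab'c'd'e + ab'cdef + abc'd'f' + abcdf'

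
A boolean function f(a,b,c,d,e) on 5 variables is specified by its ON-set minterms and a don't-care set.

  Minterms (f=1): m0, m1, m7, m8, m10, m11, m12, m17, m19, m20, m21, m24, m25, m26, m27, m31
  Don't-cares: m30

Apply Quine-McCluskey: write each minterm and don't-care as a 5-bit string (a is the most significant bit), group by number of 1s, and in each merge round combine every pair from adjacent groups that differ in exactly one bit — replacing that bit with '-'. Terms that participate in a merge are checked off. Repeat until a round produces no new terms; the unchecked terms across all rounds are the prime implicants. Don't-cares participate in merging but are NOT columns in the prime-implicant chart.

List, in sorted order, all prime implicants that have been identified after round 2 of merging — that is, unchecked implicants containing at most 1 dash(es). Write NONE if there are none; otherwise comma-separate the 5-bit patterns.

Round 0: 00000✓ 00001✓ 00111 01000✓ 01010✓ 01011✓ 01100✓ 10001✓ 10011✓ 10100✓ 10101✓ 11000✓ 11001✓ 11010✓ 11011✓ 11110✓ 11111✓
Round 1: -0001 -1000✓ -1010✓ -1011✓ 0-000 0000- 01-00 010-0✓ 0101-✓ 1-001✓ 1-011✓ 10-01 100-1✓ 1010- 11-10✓ 11-11✓ 110-0✓ 110-1✓ 1100-✓ 1101-✓ 1111-✓
Round 2: -10-0 -101- 1-0-1 11-1- 110--
PIs = {-0001, -10-0, -101-, 0-000, 0000-, 00111, 01-00, 1-0-1, 10-01, 1010-, 11-1-, 110--}

-0001, 0-000, 0000-, 00111, 01-00, 10-01, 1010-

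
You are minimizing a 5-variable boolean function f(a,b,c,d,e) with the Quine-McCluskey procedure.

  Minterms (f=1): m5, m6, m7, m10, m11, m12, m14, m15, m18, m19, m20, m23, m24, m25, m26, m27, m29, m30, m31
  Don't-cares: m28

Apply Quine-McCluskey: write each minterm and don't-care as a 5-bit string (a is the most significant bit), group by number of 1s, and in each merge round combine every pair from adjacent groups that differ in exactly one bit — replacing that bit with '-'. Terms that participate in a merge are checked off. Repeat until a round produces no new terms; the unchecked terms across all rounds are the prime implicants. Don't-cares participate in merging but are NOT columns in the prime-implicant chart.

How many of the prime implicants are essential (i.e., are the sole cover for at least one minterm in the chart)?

[col 0] 00101*, 00110*, 00111*, 01010*, 01011*, 01100*, 01110*, 01111*, 10010*, 10011*, 10100*, 10111*, 11000*, 11001*, 11010*, 11011*, 11100*, 11101*, 11110*, 11111*
[col 1] -0111*, -1010*, -1011*, -1100*, -1110*, -1111*, 0-110*, 0-111*, 001-1, 0011-*, 01-10*, 01-11*, 0101-*, 011-0*, 0111-*, 1-010*, 1-011*, 1-100, 1-111*, 10-11*, 1001-*, 11-00*, 11-01*, 11-10*, 11-11*, 110-0*, 110-1*, 1100-*, 1101-*, 111-0*, 111-1*, 1110-*, 1111-*
[col 2] --111, -1-10*, -1-11*, -101-*, -11-0, -111-*, 0-11-, 01-1-*, 1--11, 1-01-, 11--0*, 11--1*, 11-0-*, 11-1-*, 110--*, 111--*
[col 3] -1-1-, 11---
Prime implicants: --111, -1-1-, -11-0, 0-11-, 001-1, 1--11, 1-01-, 1-100, 11---
PI chart (minterm → PIs covering it):
  5 | 001-1  (sole → essential)
  6 | 0-11-  (sole → essential)
  7 | --111,0-11-,001-1
  10 | -1-1-  (sole → essential)
  11 | -1-1-  (sole → essential)
  12 | -11-0  (sole → essential)
  14 | -1-1-,-11-0,0-11-
  15 | --111,-1-1-,0-11-
  18 | 1-01-  (sole → essential)
  19 | 1--11,1-01-
  20 | 1-100  (sole → essential)
  23 | --111,1--11
  24 | 11---  (sole → essential)
  25 | 11---  (sole → essential)
  26 | -1-1-,1-01-,11---
  27 | -1-1-,1--11,1-01-,11---
  29 | 11---  (sole → essential)
  30 | -1-1-,-11-0,11---
  31 | --111,-1-1-,1--11,11---
Essential prime implicants: -1-1-, -11-0, 0-11-, 001-1, 1-01-, 1-100, 11---

7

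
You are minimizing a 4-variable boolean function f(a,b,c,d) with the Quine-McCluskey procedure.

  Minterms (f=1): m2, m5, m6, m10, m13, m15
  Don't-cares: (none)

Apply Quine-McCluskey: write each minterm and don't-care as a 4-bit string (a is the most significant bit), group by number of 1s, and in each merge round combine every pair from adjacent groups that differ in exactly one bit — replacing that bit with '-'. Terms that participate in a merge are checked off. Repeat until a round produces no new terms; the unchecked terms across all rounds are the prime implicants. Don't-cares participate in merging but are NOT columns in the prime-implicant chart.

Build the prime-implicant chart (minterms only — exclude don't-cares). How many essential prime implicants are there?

4

Round 0: 0010✓ 0101✓ 0110✓ 1010✓ 1101✓ 1111✓
Round 1: -010 -101 0-10 11-1
PIs = {-010, -101, 0-10, 11-1}
Coverage chart:
  m2: -010,0-10
  m5: -101 ←essential
  m6: 0-10 ←essential
  m10: -010 ←essential
  m13: -101,11-1
  m15: 11-1 ←essential
Essential: -010, -101, 0-10, 11-1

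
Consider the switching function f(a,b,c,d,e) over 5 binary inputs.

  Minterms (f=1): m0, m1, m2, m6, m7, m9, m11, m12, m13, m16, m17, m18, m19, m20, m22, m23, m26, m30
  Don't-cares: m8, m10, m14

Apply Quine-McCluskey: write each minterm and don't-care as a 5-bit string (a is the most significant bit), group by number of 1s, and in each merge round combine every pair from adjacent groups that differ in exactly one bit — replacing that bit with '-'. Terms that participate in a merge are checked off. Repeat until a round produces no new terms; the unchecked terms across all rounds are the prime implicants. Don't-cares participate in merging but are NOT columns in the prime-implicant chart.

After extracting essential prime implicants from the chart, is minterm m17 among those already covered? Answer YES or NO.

NO

Round 0: 00000✓ 00001✓ 00010✓ 00110✓ 00111✓ 01000✓ 01001✓ 01010✓ 01011✓ 01100✓ 01101✓ 01110✓ 10000✓ 10001✓ 10010✓ 10011✓ 10100✓ 10110✓ 10111✓ 11010✓ 11110✓
Round 1: -0000✓ -0001✓ -0010✓ -0110✓ -0111✓ -1010✓ -1110✓ 0-000✓ 0-001✓ 0-010✓ 0-110✓ 00-10✓ 000-0✓ 0000-✓ 0011-✓ 01-00✓ 01-01✓ 01-10✓ 010-0✓ 010-1✓ 0100-✓ 0101-✓ 011-0✓ 0110-✓ 1-010✓ 1-110✓ 10-00✓ 10-10✓ 10-11✓ 100-0✓ 100-1✓ 1000-✓ 1001-✓ 101-0✓ 1011-✓ 11-10✓
Round 2: --010✓ --110✓ -0-10✓ -00-0 -000- -011- -1-10✓ 0--10✓ 0-0-0 0-00- 01--0 01-0- 010-- 1--10✓ 10--0 10-1- 100--
Round 3: ---10
PIs = {---10, -00-0, -000-, -011-, 0-0-0, 0-00-, 01--0, 01-0-, 010--, 10--0, 10-1-, 100--}
Coverage chart:
  m0: -00-0,-000-,0-0-0,0-00-
  m1: -000-,0-00-
  m2: ---10,-00-0,0-0-0
  m6: ---10,-011-
  m7: -011- ←essential
  m9: 0-00-,01-0-,010--
  m11: 010-- ←essential
  m12: 01--0,01-0-
  m13: 01-0- ←essential
  m16: -00-0,-000-,10--0,100--
  m17: -000-,100--
  m18: ---10,-00-0,10--0,10-1-,100--
  m19: 10-1-,100--
  m20: 10--0 ←essential
  m22: ---10,-011-,10--0,10-1-
  m23: -011-,10-1-
  m26: ---10 ←essential
  m30: ---10 ←essential
Essential: ---10, -011-, 01-0-, 010--, 10--0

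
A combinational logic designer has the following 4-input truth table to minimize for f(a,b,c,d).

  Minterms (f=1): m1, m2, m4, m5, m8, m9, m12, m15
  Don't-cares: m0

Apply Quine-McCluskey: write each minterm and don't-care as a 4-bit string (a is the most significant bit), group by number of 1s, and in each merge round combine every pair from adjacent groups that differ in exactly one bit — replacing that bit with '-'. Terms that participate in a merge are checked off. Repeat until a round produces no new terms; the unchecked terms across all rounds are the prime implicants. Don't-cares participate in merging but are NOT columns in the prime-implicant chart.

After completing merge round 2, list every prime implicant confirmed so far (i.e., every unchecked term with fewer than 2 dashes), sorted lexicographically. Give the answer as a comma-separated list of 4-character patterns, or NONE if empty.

00-0, 1111

size-2^0 implicants → 0000(✓)  0001(✓)  0010(✓)  0100(✓)  0101(✓)  1000(✓)  1001(✓)  1100(✓)  1111
size-2^1 implicants → -000(✓)  -001(✓)  -100(✓)  0-00(✓)  0-01(✓)  00-0  000-(✓)  010-(✓)  1-00(✓)  100-(✓)
size-2^2 implicants → --00  -00-  0-0-
Unchecked terms (primes): --00, -00-, 0-0-, 00-0, 1111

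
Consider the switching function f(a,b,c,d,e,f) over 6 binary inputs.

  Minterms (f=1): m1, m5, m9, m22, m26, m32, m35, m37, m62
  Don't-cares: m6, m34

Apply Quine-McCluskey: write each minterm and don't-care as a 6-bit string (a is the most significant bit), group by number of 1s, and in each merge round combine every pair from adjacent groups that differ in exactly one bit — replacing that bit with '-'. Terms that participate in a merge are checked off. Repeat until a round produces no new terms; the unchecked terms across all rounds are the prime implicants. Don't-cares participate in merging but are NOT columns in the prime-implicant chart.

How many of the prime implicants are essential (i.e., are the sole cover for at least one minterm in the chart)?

7

Round 0: 000001✓ 000101✓ 000110✓ 001001✓ 010110✓ 011010 100000✓ 100010✓ 100011✓ 100101✓ 111110
Round 1: -00101 0-0110 00-001 000-01 1000-0 10001-
PIs = {-00101, 0-0110, 00-001, 000-01, 011010, 1000-0, 10001-, 111110}
Coverage chart:
  m1: 00-001,000-01
  m5: -00101,000-01
  m9: 00-001 ←essential
  m22: 0-0110 ←essential
  m26: 011010 ←essential
  m32: 1000-0 ←essential
  m35: 10001- ←essential
  m37: -00101 ←essential
  m62: 111110 ←essential
Essential: -00101, 0-0110, 00-001, 011010, 1000-0, 10001-, 111110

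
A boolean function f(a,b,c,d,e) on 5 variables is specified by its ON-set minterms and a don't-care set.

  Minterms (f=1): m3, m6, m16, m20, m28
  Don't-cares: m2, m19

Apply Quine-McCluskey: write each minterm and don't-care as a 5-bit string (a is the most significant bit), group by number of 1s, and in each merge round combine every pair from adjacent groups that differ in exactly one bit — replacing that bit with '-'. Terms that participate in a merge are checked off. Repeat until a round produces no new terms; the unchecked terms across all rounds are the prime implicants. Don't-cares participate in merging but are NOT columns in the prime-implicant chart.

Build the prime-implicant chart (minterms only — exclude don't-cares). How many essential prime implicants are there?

[col 0] 00010*, 00011*, 00110*, 10000*, 10011*, 10100*, 11100*
[col 1] -0011, 00-10, 0001-, 1-100, 10-00
Prime implicants: -0011, 00-10, 0001-, 1-100, 10-00
PI chart (minterm → PIs covering it):
  3 | -0011,0001-
  6 | 00-10  (sole → essential)
  16 | 10-00  (sole → essential)
  20 | 1-100,10-00
  28 | 1-100  (sole → essential)
Essential prime implicants: 00-10, 1-100, 10-00

3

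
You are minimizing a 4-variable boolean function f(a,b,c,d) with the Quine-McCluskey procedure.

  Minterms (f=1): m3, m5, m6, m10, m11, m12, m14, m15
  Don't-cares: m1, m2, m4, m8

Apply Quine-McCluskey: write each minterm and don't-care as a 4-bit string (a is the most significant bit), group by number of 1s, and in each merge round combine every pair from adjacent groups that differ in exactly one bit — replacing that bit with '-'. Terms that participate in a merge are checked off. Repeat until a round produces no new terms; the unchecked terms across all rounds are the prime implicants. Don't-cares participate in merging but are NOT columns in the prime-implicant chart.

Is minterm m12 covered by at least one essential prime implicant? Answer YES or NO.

size-2^0 implicants → 0001(✓)  0010(✓)  0011(✓)  0100(✓)  0101(✓)  0110(✓)  1000(✓)  1010(✓)  1011(✓)  1100(✓)  1110(✓)  1111(✓)
size-2^1 implicants → -010(✓)  -011(✓)  -100(✓)  -110(✓)  0-01  0-10(✓)  00-1  001-(✓)  01-0(✓)  010-  1-00(✓)  1-10(✓)  1-11(✓)  10-0(✓)  101-(✓)  11-0(✓)  111-(✓)
size-2^2 implicants → --10  -01-  -1-0  1--0  1-1-
Unchecked terms (primes): --10, -01-, -1-0, 0-01, 00-1, 010-, 1--0, 1-1-
Minterm coverage:
  m3 ⊆ -01-,00-1
  m5 ⊆ 0-01,010-
  m6 ⊆ --10,-1-0
  m10 ⊆ --10,-01-,1--0,1-1-
  m11 ⊆ -01-,1-1-
  m12 ⊆ -1-0,1--0
  m14 ⊆ --10,-1-0,1--0,1-1-
  m15 ⊆ 1-1- [E]
E = {1-1-}

NO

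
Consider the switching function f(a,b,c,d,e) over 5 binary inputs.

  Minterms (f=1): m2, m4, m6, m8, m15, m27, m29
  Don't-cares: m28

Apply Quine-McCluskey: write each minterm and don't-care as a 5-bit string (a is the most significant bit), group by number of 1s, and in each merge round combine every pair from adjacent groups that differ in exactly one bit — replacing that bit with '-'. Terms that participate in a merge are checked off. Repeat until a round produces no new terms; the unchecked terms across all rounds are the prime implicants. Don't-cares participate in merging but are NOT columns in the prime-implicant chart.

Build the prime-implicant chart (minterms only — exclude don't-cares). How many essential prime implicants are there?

6

size-2^0 implicants → 00010(✓)  00100(✓)  00110(✓)  01000  01111  11011  11100(✓)  11101(✓)
size-2^1 implicants → 00-10  001-0  1110-
Unchecked terms (primes): 00-10, 001-0, 01000, 01111, 11011, 1110-
Minterm coverage:
  m2 ⊆ 00-10 [E]
  m4 ⊆ 001-0 [E]
  m6 ⊆ 00-10,001-0
  m8 ⊆ 01000 [E]
  m15 ⊆ 01111 [E]
  m27 ⊆ 11011 [E]
  m29 ⊆ 1110- [E]
E = {00-10, 001-0, 01000, 01111, 11011, 1110-}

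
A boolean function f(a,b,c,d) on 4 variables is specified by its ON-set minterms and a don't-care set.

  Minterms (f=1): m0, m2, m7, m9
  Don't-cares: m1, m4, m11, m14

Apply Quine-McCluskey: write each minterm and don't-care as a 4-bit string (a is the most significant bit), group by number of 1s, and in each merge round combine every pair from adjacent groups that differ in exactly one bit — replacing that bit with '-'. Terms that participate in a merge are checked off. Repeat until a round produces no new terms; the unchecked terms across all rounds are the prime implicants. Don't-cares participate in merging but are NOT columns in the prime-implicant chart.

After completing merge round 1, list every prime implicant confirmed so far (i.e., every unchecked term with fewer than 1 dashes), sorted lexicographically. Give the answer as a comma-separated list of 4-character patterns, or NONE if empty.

0111, 1110

size-2^0 implicants → 0000(✓)  0001(✓)  0010(✓)  0100(✓)  0111  1001(✓)  1011(✓)  1110
size-2^1 implicants → -001  0-00  00-0  000-  10-1
Unchecked terms (primes): -001, 0-00, 00-0, 000-, 0111, 10-1, 1110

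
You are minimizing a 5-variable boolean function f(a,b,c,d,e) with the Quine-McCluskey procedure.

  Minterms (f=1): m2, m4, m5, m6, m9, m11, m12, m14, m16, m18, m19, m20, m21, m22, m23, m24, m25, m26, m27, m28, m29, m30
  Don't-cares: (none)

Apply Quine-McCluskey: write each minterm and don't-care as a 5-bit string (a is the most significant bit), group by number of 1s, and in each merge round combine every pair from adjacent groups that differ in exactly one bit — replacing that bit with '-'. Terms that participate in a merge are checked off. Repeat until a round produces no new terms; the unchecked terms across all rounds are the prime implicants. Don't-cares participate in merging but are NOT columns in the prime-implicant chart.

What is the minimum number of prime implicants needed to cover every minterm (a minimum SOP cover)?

Round 0: 00010✓ 00100✓ 00101✓ 00110✓ 01001✓ 01011✓ 01100✓ 01110✓ 10000✓ 10010✓ 10011✓ 10100✓ 10101✓ 10110✓ 10111✓ 11000✓ 11001✓ 11010✓ 11011✓ 11100✓ 11101✓ 11110✓
Round 1: -0010✓ -0100✓ -0101✓ -0110✓ -1001✓ -1011✓ -1100✓ -1110✓ 0-100✓ 0-110✓ 00-10✓ 001-0✓ 0010-✓ 010-1✓ 011-0✓ 1-000✓ 1-010✓ 1-011✓ 1-100✓ 1-101✓ 1-110✓ 10-00✓ 10-10✓ 10-11✓ 100-0✓ 1001-✓ 101-0✓ 101-1✓ 1010-✓ 1011-✓ 11-00✓ 11-01✓ 11-10✓ 110-0✓ 110-1✓ 1100-✓ 1101-✓ 111-0✓ 1110-✓
Round 2: --100✓ --110✓ -0-10 -01-0✓ -010- -10-1 -11-0✓ 0-1-0✓ 1--00✓ 1--10✓ 1-0-0✓ 1-01- 1-1-0✓ 1-10- 10--0✓ 10-1- 101-- 11--0✓ 11-0- 110--
Round 3: --1-0 1---0
PIs = {--1-0, -0-10, -010-, -10-1, 1---0, 1-01-, 1-10-, 10-1-, 101--, 11-0-, 110--}
Coverage chart:
  m2: -0-10 ←essential
  m4: --1-0,-010-
  m5: -010- ←essential
  m6: --1-0,-0-10
  m9: -10-1 ←essential
  m11: -10-1 ←essential
  m12: --1-0 ←essential
  m14: --1-0 ←essential
  m16: 1---0 ←essential
  m18: -0-10,1---0,1-01-,10-1-
  m19: 1-01-,10-1-
  m20: --1-0,-010-,1---0,1-10-,101--
  m21: -010-,1-10-,101--
  m22: --1-0,-0-10,1---0,10-1-,101--
  m23: 10-1-,101--
  m24: 1---0,11-0-,110--
  m25: -10-1,11-0-,110--
  m26: 1---0,1-01-,110--
  m27: -10-1,1-01-,110--
  m28: --1-0,1---0,1-10-,11-0-
  m29: 1-10-,11-0-
  m30: --1-0,1---0
Essential: --1-0, -0-10, -010-, -10-1, 1---0
Petrick residual → 1-10-, 10-1-
Min cover (7 terms): ce' + b'de' + b'cd' + bc'e + ae' + acd' + ab'd

7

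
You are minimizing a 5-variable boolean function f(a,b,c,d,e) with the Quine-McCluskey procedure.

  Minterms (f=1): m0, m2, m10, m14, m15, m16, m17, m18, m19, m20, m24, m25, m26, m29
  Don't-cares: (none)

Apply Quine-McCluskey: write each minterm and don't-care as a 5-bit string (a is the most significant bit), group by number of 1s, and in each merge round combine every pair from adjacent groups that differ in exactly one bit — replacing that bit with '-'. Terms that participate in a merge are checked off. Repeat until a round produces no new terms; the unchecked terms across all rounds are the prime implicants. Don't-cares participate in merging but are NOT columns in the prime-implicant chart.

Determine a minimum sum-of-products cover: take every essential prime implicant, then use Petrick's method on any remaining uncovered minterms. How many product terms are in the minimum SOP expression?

[col 0] 00000*, 00010*, 01010*, 01110*, 01111*, 10000*, 10001*, 10010*, 10011*, 10100*, 11000*, 11001*, 11010*, 11101*
[col 1] -0000*, -0010*, -1010*, 0-010*, 000-0*, 01-10, 0111-, 1-000*, 1-001*, 1-010*, 10-00, 100-0*, 100-1*, 1000-*, 1001-*, 11-01, 110-0*, 1100-*
[col 2] --010, -00-0, 1-0-0, 1-00-, 100--
Prime implicants: --010, -00-0, 01-10, 0111-, 1-0-0, 1-00-, 10-00, 100--, 11-01
PI chart (minterm → PIs covering it):
  0 | -00-0  (sole → essential)
  2 | --010,-00-0
  10 | --010,01-10
  14 | 01-10,0111-
  15 | 0111-  (sole → essential)
  16 | -00-0,1-0-0,1-00-,10-00,100--
  17 | 1-00-,100--
  18 | --010,-00-0,1-0-0,100--
  19 | 100--  (sole → essential)
  20 | 10-00  (sole → essential)
  24 | 1-0-0,1-00-
  25 | 1-00-,11-01
  26 | --010,1-0-0
  29 | 11-01  (sole → essential)
Essential prime implicants: -00-0, 0111-, 10-00, 100--, 11-01
Petrick residual → --010, 1-0-0
Minimum SOP uses 7 PIs: c'de' + b'c'e' + a'bcd + ac'e' + ab'd'e' + ab'c' + abd'e

7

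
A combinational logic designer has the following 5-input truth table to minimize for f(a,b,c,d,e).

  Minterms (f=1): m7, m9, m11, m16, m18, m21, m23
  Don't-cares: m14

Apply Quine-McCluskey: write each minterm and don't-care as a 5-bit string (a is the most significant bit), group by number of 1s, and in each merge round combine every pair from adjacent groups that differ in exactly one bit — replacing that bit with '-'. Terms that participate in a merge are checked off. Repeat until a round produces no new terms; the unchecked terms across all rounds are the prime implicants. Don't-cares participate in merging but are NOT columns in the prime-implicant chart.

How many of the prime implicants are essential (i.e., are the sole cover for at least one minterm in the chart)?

Round 0: 00111✓ 01001✓ 01011✓ 01110 10000✓ 10010✓ 10101✓ 10111✓
Round 1: -0111 010-1 100-0 101-1
PIs = {-0111, 010-1, 01110, 100-0, 101-1}
Coverage chart:
  m7: -0111 ←essential
  m9: 010-1 ←essential
  m11: 010-1 ←essential
  m16: 100-0 ←essential
  m18: 100-0 ←essential
  m21: 101-1 ←essential
  m23: -0111,101-1
Essential: -0111, 010-1, 100-0, 101-1

4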